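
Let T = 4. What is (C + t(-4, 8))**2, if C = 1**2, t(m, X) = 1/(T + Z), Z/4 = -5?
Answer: 225/256 ≈ 0.87891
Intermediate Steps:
Z = -20 (Z = 4*(-5) = -20)
t(m, X) = -1/16 (t(m, X) = 1/(4 - 20) = 1/(-16) = -1/16)
C = 1
(C + t(-4, 8))**2 = (1 - 1/16)**2 = (15/16)**2 = 225/256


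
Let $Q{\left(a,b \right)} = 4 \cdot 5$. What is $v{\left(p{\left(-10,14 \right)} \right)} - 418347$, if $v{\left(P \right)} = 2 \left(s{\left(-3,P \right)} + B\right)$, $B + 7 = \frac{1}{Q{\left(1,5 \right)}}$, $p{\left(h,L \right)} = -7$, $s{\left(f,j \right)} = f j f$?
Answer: $- \frac{4184869}{10} \approx -4.1849 \cdot 10^{5}$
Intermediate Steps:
$Q{\left(a,b \right)} = 20$
$s{\left(f,j \right)} = j f^{2}$
$B = - \frac{139}{20}$ ($B = -7 + \frac{1}{20} = - \frac{139}{20} \approx -6.95$)
$v{\left(P \right)} = - \frac{139}{10} + 18 P$ ($v{\left(P \right)} = 2 \left(P \left(-3\right)^{2} - \frac{139}{20}\right) = 2 \left(P 9 - \frac{139}{20}\right) = 2 \left(9 P - \frac{139}{20}\right) = 2 \left(- \frac{139}{20} + 9 P\right) = - \frac{139}{10} + 18 P$)
$v{\left(p{\left(-10,14 \right)} \right)} - 418347 = \left(- \frac{139}{10} + 18 \left(-7\right)\right) - 418347 = \left(- \frac{139}{10} - 126\right) - 418347 = - \frac{1399}{10} - 418347 = - \frac{4184869}{10}$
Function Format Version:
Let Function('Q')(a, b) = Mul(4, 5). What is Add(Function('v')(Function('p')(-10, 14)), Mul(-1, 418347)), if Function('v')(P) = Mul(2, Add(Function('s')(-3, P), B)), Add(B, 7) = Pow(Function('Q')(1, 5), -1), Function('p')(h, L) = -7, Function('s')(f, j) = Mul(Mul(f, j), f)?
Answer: Rational(-4184869, 10) ≈ -4.1849e+5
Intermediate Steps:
Function('Q')(a, b) = 20
Function('s')(f, j) = Mul(j, Pow(f, 2))
B = Rational(-139, 20) (B = Add(-7, Pow(20, -1)) = Add(-7, Rational(1, 20)) = Rational(-139, 20) ≈ -6.9500)
Function('v')(P) = Add(Rational(-139, 10), Mul(18, P)) (Function('v')(P) = Mul(2, Add(Mul(P, Pow(-3, 2)), Rational(-139, 20))) = Mul(2, Add(Mul(P, 9), Rational(-139, 20))) = Mul(2, Add(Mul(9, P), Rational(-139, 20))) = Mul(2, Add(Rational(-139, 20), Mul(9, P))) = Add(Rational(-139, 10), Mul(18, P)))
Add(Function('v')(Function('p')(-10, 14)), Mul(-1, 418347)) = Add(Add(Rational(-139, 10), Mul(18, -7)), Mul(-1, 418347)) = Add(Add(Rational(-139, 10), -126), -418347) = Add(Rational(-1399, 10), -418347) = Rational(-4184869, 10)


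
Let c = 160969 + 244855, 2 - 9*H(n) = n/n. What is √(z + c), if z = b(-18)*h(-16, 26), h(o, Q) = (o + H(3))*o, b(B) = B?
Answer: 4*√25078 ≈ 633.44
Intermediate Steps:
H(n) = ⅑ (H(n) = 2/9 - n/(9*n) = 2/9 - ⅑*1 = 2/9 - ⅑ = ⅑)
h(o, Q) = o*(⅑ + o) (h(o, Q) = (o + ⅑)*o = (⅑ + o)*o = o*(⅑ + o))
c = 405824
z = -4576 (z = -(-288)*(⅑ - 16) = -(-288)*(-143)/9 = -18*2288/9 = -4576)
√(z + c) = √(-4576 + 405824) = √401248 = 4*√25078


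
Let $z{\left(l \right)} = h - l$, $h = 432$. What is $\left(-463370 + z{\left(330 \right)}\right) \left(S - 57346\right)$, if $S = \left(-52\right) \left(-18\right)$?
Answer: $26132947880$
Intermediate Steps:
$S = 936$
$z{\left(l \right)} = 432 - l$
$\left(-463370 + z{\left(330 \right)}\right) \left(S - 57346\right) = \left(-463370 + \left(432 - 330\right)\right) \left(936 - 57346\right) = \left(-463370 + \left(432 - 330\right)\right) \left(-56410\right) = \left(-463370 + 102\right) \left(-56410\right) = \left(-463268\right) \left(-56410\right) = 26132947880$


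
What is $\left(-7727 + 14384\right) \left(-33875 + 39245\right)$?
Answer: $35748090$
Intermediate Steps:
$\left(-7727 + 14384\right) \left(-33875 + 39245\right) = 6657 \cdot 5370 = 35748090$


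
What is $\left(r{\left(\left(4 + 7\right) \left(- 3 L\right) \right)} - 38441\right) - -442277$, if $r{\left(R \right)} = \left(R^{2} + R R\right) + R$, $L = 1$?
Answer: $405981$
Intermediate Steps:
$r{\left(R \right)} = R + 2 R^{2}$ ($r{\left(R \right)} = \left(R^{2} + R^{2}\right) + R = 2 R^{2} + R = R + 2 R^{2}$)
$\left(r{\left(\left(4 + 7\right) \left(- 3 L\right) \right)} - 38441\right) - -442277 = \left(\left(4 + 7\right) \left(\left(-3\right) 1\right) \left(1 + 2 \left(4 + 7\right) \left(\left(-3\right) 1\right)\right) - 38441\right) - -442277 = \left(11 \left(-3\right) \left(1 + 2 \cdot 11 \left(-3\right)\right) - 38441\right) + 442277 = \left(- 33 \left(1 + 2 \left(-33\right)\right) - 38441\right) + 442277 = \left(- 33 \left(1 - 66\right) - 38441\right) + 442277 = \left(\left(-33\right) \left(-65\right) - 38441\right) + 442277 = \left(2145 - 38441\right) + 442277 = -36296 + 442277 = 405981$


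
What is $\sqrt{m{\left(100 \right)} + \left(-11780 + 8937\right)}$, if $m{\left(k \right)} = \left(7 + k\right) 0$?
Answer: $i \sqrt{2843} \approx 53.32 i$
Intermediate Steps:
$m{\left(k \right)} = 0$
$\sqrt{m{\left(100 \right)} + \left(-11780 + 8937\right)} = \sqrt{0 + \left(-11780 + 8937\right)} = \sqrt{0 - 2843} = \sqrt{-2843} = i \sqrt{2843}$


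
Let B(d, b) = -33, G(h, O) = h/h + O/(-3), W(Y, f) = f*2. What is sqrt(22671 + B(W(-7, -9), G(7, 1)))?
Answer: 7*sqrt(462) ≈ 150.46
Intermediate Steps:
W(Y, f) = 2*f
G(h, O) = 1 - O/3 (G(h, O) = 1 + O*(-1/3) = 1 - O/3)
sqrt(22671 + B(W(-7, -9), G(7, 1))) = sqrt(22671 - 33) = sqrt(22638) = 7*sqrt(462)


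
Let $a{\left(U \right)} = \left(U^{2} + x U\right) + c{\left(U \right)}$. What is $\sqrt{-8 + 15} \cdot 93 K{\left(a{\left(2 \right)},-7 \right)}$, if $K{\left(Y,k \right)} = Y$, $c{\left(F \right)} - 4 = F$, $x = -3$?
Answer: $372 \sqrt{7} \approx 984.22$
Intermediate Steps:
$c{\left(F \right)} = 4 + F$
$a{\left(U \right)} = 4 + U^{2} - 2 U$ ($a{\left(U \right)} = \left(U^{2} - 3 U\right) + \left(4 + U\right) = 4 + U^{2} - 2 U$)
$\sqrt{-8 + 15} \cdot 93 K{\left(a{\left(2 \right)},-7 \right)} = \sqrt{-8 + 15} \cdot 93 \left(4 + 2^{2} - 4\right) = \sqrt{7} \cdot 93 \left(4 + 4 - 4\right) = 93 \sqrt{7} \cdot 4 = 372 \sqrt{7}$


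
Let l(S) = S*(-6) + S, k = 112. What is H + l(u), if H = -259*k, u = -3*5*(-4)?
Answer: -29308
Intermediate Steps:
u = 60 (u = -15*(-4) = 60)
l(S) = -5*S (l(S) = -6*S + S = -5*S)
H = -29008 (H = -259*112 = -29008)
H + l(u) = -29008 - 5*60 = -29008 - 300 = -29308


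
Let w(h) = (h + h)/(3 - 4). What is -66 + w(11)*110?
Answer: -2486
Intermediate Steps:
w(h) = -2*h (w(h) = (2*h)/(-1) = (2*h)*(-1) = -2*h)
-66 + w(11)*110 = -66 - 2*11*110 = -66 - 22*110 = -66 - 2420 = -2486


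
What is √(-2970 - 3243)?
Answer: I*√6213 ≈ 78.823*I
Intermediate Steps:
√(-2970 - 3243) = √(-6213) = I*√6213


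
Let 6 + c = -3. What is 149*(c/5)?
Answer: -1341/5 ≈ -268.20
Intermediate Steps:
c = -9 (c = -6 - 3 = -9)
149*(c/5) = 149*(-9/5) = -1341/5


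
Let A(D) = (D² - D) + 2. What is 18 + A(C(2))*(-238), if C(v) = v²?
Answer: -3314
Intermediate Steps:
A(D) = 2 + D² - D
18 + A(C(2))*(-238) = 18 + (2 + (2²)² - 1*2²)*(-238) = 18 + (2 + 4² - 1*4)*(-238) = 18 + (2 + 16 - 4)*(-238) = 18 + 14*(-238) = 18 - 3332 = -3314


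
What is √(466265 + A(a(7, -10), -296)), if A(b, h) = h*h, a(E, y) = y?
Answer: √553881 ≈ 744.23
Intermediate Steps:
A(b, h) = h²
√(466265 + A(a(7, -10), -296)) = √(466265 + (-296)²) = √(466265 + 87616) = √553881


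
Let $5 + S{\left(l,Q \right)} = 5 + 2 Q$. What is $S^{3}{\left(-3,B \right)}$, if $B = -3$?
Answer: $-216$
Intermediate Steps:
$S{\left(l,Q \right)} = 2 Q$ ($S{\left(l,Q \right)} = -5 + \left(5 + 2 Q\right) = 2 Q$)
$S^{3}{\left(-3,B \right)} = \left(2 \left(-3\right)\right)^{3} = \left(-6\right)^{3} = -216$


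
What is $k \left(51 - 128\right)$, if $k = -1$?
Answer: $77$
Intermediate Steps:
$k \left(51 - 128\right) = - (51 - 128) = \left(-1\right) \left(-77\right) = 77$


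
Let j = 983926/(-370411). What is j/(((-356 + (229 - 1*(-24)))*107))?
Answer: 983926/4082299631 ≈ 0.00024102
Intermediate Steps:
j = -983926/370411 (j = 983926*(-1/370411) = -983926/370411 ≈ -2.6563)
j/(((-356 + (229 - 1*(-24)))*107)) = -983926*1/(107*(-356 + (229 - 1*(-24))))/370411 = -983926*1/(107*(-356 + (229 + 24)))/370411 = -983926*1/(107*(-356 + 253))/370411 = -983926/(370411*((-103*107))) = -983926/370411/(-11021) = -983926/370411*(-1/11021) = 983926/4082299631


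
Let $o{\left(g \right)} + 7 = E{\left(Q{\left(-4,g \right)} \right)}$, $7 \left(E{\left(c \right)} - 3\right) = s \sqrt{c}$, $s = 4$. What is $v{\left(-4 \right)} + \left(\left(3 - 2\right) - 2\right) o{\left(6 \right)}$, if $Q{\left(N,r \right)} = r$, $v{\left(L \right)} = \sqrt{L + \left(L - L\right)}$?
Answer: $4 + 2 i - \frac{4 \sqrt{6}}{7} \approx 2.6003 + 2.0 i$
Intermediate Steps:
$v{\left(L \right)} = \sqrt{L}$ ($v{\left(L \right)} = \sqrt{L + 0} = \sqrt{L}$)
$E{\left(c \right)} = 3 + \frac{4 \sqrt{c}}{7}$
$o{\left(g \right)} = -4 + \frac{4 \sqrt{g}}{7}$ ($o{\left(g \right)} = -7 + \left(3 + \frac{4 \sqrt{g}}{7}\right) = -4 + \frac{4 \sqrt{g}}{7}$)
$v{\left(-4 \right)} + \left(\left(3 - 2\right) - 2\right) o{\left(6 \right)} = \sqrt{-4} + \left(\left(3 - 2\right) - 2\right) \left(-4 + \frac{4 \sqrt{6}}{7}\right) = 2 i + \left(1 - 2\right) \left(-4 + \frac{4 \sqrt{6}}{7}\right) = 2 i - \left(-4 + \frac{4 \sqrt{6}}{7}\right) = 2 i + \left(4 - \frac{4 \sqrt{6}}{7}\right) = 4 + 2 i - \frac{4 \sqrt{6}}{7}$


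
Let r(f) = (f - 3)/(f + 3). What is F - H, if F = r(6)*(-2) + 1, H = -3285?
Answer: 9856/3 ≈ 3285.3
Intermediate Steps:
r(f) = (-3 + f)/(3 + f)
F = ⅓ (F = ((-3 + 6)/(3 + 6))*(-2) + 1 = (3/9)*(-2) + 1 = ((⅑)*3)*(-2) + 1 = (⅓)*(-2) + 1 = -⅔ + 1 = ⅓ ≈ 0.33333)
F - H = ⅓ - 1*(-3285) = ⅓ + 3285 = 9856/3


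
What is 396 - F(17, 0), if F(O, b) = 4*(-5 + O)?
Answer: 348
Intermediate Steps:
F(O, b) = -20 + 4*O
396 - F(17, 0) = 396 - (-20 + 4*17) = 396 - (-20 + 68) = 396 - 1*48 = 396 - 48 = 348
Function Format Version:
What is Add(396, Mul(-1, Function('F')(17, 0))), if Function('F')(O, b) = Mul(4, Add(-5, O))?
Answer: 348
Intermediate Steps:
Function('F')(O, b) = Add(-20, Mul(4, O))
Add(396, Mul(-1, Function('F')(17, 0))) = Add(396, Mul(-1, Add(-20, Mul(4, 17)))) = Add(396, Mul(-1, Add(-20, 68))) = Add(396, Mul(-1, 48)) = Add(396, -48) = 348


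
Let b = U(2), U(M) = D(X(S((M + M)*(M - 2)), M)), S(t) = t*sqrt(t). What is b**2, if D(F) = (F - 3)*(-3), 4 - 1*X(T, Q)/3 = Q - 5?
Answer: 2916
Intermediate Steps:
S(t) = t**(3/2)
X(T, Q) = 27 - 3*Q (X(T, Q) = 12 - 3*(Q - 5) = 12 - 3*(-5 + Q) = 12 + (15 - 3*Q) = 27 - 3*Q)
D(F) = 9 - 3*F (D(F) = (-3 + F)*(-3) = 9 - 3*F)
U(M) = -72 + 9*M (U(M) = 9 - 3*(27 - 3*M) = 9 + (-81 + 9*M) = -72 + 9*M)
b = -54 (b = -72 + 9*2 = -72 + 18 = -54)
b**2 = (-54)**2 = 2916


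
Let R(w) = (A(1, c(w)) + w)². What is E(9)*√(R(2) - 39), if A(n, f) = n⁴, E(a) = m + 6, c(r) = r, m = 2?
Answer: 8*I*√30 ≈ 43.818*I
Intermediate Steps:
E(a) = 8 (E(a) = 2 + 6 = 8)
R(w) = (1 + w)² (R(w) = (1⁴ + w)² = (1 + w)²)
E(9)*√(R(2) - 39) = 8*√((1 + 2)² - 39) = 8*√(3² - 39) = 8*√(9 - 39) = 8*√(-30) = 8*(I*√30) = 8*I*√30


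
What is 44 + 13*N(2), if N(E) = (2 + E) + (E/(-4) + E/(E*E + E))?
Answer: 563/6 ≈ 93.833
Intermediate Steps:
N(E) = 2 + 3*E/4 + E/(E + E**2) (N(E) = (2 + E) + (E*(-1/4) + E/(E**2 + E)) = (2 + E) + (-E/4 + E/(E + E**2)) = 2 + 3*E/4 + E/(E + E**2))
44 + 13*N(2) = 44 + 13*((12 + 3*2**2 + 11*2)/(4*(1 + 2))) = 44 + 13*((1/4)*(12 + 3*4 + 22)/3) = 44 + 13*((1/4)*(1/3)*(12 + 12 + 22)) = 44 + 13*((1/4)*(1/3)*46) = 44 + 13*(23/6) = 44 + 299/6 = 563/6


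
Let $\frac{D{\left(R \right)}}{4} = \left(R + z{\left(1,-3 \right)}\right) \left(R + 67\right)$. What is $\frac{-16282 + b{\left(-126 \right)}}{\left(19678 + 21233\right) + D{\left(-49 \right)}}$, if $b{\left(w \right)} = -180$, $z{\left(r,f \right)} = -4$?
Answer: $- \frac{16462}{37095} \approx -0.44378$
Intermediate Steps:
$D{\left(R \right)} = 4 \left(-4 + R\right) \left(67 + R\right)$ ($D{\left(R \right)} = 4 \left(R - 4\right) \left(R + 67\right) = 4 \left(-4 + R\right) \left(67 + R\right)$)
$\frac{-16282 + b{\left(-126 \right)}}{\left(19678 + 21233\right) + D{\left(-49 \right)}} = \frac{-16282 - 180}{\left(19678 + 21233\right) + \left(-1072 + 4 \left(-49\right)^{2} + 252 \left(-49\right)\right)} = - \frac{16462}{40911 - 3816} = - \frac{16462}{37095}$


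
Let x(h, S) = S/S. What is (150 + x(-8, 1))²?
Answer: 22801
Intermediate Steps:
x(h, S) = 1
(150 + x(-8, 1))² = (150 + 1)² = 151² = 22801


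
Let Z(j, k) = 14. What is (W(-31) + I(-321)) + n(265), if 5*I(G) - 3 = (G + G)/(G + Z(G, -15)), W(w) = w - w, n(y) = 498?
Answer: 765993/1535 ≈ 499.02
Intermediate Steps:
W(w) = 0
I(G) = 3/5 + 2*G/(5*(14 + G)) (I(G) = 3/5 + ((G + G)/(G + 14))/5 = 3/5 + ((2*G)/(14 + G))/5 = 3/5 + (2*G/(14 + G))/5 = 3/5 + 2*G/(5*(14 + G)))
(W(-31) + I(-321)) + n(265) = (0 + (42/5 - 321)/(14 - 321)) + 498 = (0 - 1563/5/(-307)) + 498 = (0 - 1/307*(-1563/5)) + 498 = (0 + 1563/1535) + 498 = 1563/1535 + 498 = 765993/1535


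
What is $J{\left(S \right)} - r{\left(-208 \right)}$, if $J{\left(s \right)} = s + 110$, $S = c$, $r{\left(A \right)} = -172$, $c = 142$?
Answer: $424$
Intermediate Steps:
$S = 142$
$J{\left(s \right)} = 110 + s$
$J{\left(S \right)} - r{\left(-208 \right)} = \left(110 + 142\right) - -172 = 252 + 172 = 424$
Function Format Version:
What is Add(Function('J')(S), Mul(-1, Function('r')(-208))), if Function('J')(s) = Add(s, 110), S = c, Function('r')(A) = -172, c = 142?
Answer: 424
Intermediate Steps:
S = 142
Function('J')(s) = Add(110, s)
Add(Function('J')(S), Mul(-1, Function('r')(-208))) = Add(Add(110, 142), Mul(-1, -172)) = Add(252, 172) = 424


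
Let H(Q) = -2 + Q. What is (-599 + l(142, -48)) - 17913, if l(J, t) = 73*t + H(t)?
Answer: -22066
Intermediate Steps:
l(J, t) = -2 + 74*t (l(J, t) = 73*t + (-2 + t) = -2 + 74*t)
(-599 + l(142, -48)) - 17913 = (-599 + (-2 + 74*(-48))) - 17913 = (-599 + (-2 - 3552)) - 17913 = (-599 - 3554) - 17913 = -4153 - 17913 = -22066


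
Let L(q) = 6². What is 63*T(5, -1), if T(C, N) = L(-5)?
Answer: 2268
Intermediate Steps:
L(q) = 36
T(C, N) = 36
63*T(5, -1) = 63*36 = 2268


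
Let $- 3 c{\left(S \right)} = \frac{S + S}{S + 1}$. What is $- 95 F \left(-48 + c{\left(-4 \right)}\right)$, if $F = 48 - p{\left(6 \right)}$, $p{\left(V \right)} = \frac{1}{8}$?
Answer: $\frac{2001175}{9} \approx 2.2235 \cdot 10^{5}$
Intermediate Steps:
$c{\left(S \right)} = - \frac{2 S}{3 \left(1 + S\right)}$ ($c{\left(S \right)} = - \frac{\left(S + S\right) \frac{1}{S + 1}}{3} = - \frac{2 S \frac{1}{1 + S}}{3} = - \frac{2 S}{3 \left(1 + S\right)}$)
$p{\left(V \right)} = \frac{1}{8}$
$F = \frac{383}{8}$ ($F = 48 - \frac{1}{8} = \frac{383}{8} \approx 47.875$)
$- 95 F \left(-48 + c{\left(-4 \right)}\right) = - 95 \cdot \frac{383}{8} \left(-48 - - \frac{8}{3 + 3 \left(-4\right)}\right) = - \frac{36385 \left(-48 - - \frac{8}{3 - 12}\right)}{8} = - \frac{36385 \left(-48 - - \frac{8}{-9}\right)}{8} = - \frac{36385 \left(-48 - \left(-8\right) \left(- \frac{1}{9}\right)\right)}{8} = - \frac{36385 \left(-48 - \frac{8}{9}\right)}{8} = - \frac{36385 \left(-440\right)}{8 \cdot 9} = \left(-1\right) \left(- \frac{2001175}{9}\right) = \frac{2001175}{9}$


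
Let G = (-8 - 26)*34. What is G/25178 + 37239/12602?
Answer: 461517815/158646578 ≈ 2.9091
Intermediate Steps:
G = -1156 (G = -34*34 = -1156)
G/25178 + 37239/12602 = -1156/25178 + 37239/12602 = -1156*1/25178 + 37239*(1/12602) = -578/12589 + 37239/12602 = 461517815/158646578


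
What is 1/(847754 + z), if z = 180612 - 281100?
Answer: 1/747266 ≈ 1.3382e-6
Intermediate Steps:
z = -100488
1/(847754 + z) = 1/(847754 - 100488) = 1/747266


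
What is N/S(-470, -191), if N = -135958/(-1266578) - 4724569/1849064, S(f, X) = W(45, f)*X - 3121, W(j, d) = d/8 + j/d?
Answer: -26943408524379/89363367955598618 ≈ -0.00030150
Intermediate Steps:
W(j, d) = d/8 + j/d (W(j, d) = d*(1/8) + j/d = d/8 + j/d)
S(f, X) = -3121 + X*(45/f + f/8) (S(f, X) = (f/8 + 45/f)*X - 3121 = (45/f + f/8)*X - 3121 = X*(45/f + f/8) - 3121 = -3121 + X*(45/f + f/8))
N = -2866320055785/1170991891496 (N = -135958*(-1/1266578) - 4724569*1/1849064 = 67979/633289 - 4724569/1849064 = -2866320055785/1170991891496 ≈ -2.4478)
N/S(-470, -191) = -2866320055785/(1170991891496*(-3121 + 45*(-191)/(-470) + (1/8)*(-191)*(-470))) = -2866320055785/(1170991891496*(-3121 + 45*(-191)*(-1/470) + 44885/4)) = -2866320055785/(1170991891496*(-3121 + 1719/94 + 44885/4)) = -2866320055785/(1170991891496*1526285/188) = -2866320055785/1170991891496*188/1526285 = -26943408524379/89363367955598618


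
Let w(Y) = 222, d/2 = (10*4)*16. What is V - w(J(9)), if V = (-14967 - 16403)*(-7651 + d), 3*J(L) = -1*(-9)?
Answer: 199858048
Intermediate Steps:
d = 1280 (d = 2*((10*4)*16) = 2*(40*16) = 2*640 = 1280)
J(L) = 3 (J(L) = (-1*(-9))/3 = (1/3)*9 = 3)
V = 199858270 (V = (-14967 - 16403)*(-7651 + 1280) = -31370*(-6371) = 199858270)
V - w(J(9)) = 199858270 - 1*222 = 199858270 - 222 = 199858048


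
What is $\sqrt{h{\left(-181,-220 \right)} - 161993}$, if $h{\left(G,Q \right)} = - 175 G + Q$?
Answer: $i \sqrt{130538} \approx 361.3 i$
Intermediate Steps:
$h{\left(G,Q \right)} = Q - 175 G$
$\sqrt{h{\left(-181,-220 \right)} - 161993} = \sqrt{\left(-220 - -31675\right) - 161993} = \sqrt{\left(-220 + 31675\right) - 161993} = \sqrt{31455 - 161993} = \sqrt{-130538} = i \sqrt{130538}$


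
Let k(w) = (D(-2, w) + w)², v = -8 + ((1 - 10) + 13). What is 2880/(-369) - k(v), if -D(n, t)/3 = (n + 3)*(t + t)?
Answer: -16720/41 ≈ -407.80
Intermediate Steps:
D(n, t) = -6*t*(3 + n) (D(n, t) = -3*(n + 3)*(t + t) = -3*(3 + n)*2*t = -6*t*(3 + n))
v = -4 (v = -8 + (-9 + 13) = -8 + 4 = -4)
k(w) = 25*w² (k(w) = (-6*w*(3 - 2) + w)² = (-6*w*1 + w)² = (-6*w + w)² = (-5*w)² = 25*w²)
2880/(-369) - k(v) = 2880/(-369) - 25*(-4)² = 2880*(-1/369) - 25*16 = -320/41 - 1*400 = -320/41 - 400 = -16720/41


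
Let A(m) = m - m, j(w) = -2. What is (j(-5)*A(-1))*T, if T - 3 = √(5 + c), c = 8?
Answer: 0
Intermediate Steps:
A(m) = 0
T = 3 + √13 (T = 3 + √(5 + 8) = 3 + √13 ≈ 6.6056)
(j(-5)*A(-1))*T = (-2*0)*(3 + √13) = 0*(3 + √13) = 0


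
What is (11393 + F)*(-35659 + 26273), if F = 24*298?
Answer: -174063370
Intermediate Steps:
F = 7152
(11393 + F)*(-35659 + 26273) = (11393 + 7152)*(-35659 + 26273) = 18545*(-9386) = -174063370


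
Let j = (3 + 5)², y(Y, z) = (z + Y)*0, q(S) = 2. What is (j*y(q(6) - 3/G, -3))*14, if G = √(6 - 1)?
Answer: 0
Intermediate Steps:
G = √5 ≈ 2.2361
y(Y, z) = 0 (y(Y, z) = (Y + z)*0 = 0)
j = 64 (j = 8² = 64)
(j*y(q(6) - 3/G, -3))*14 = (64*0)*14 = 0*14 = 0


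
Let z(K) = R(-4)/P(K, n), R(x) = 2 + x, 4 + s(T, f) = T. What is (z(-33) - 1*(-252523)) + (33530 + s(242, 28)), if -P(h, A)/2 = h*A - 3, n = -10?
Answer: 93617158/327 ≈ 2.8629e+5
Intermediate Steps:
s(T, f) = -4 + T
P(h, A) = 6 - 2*A*h (P(h, A) = -2*(h*A - 3) = -2*(A*h - 3) = -2*(-3 + A*h) = 6 - 2*A*h)
z(K) = -2/(6 + 20*K) (z(K) = (2 - 4)/(6 - 2*(-10)*K) = -2/(6 + 20*K))
(z(-33) - 1*(-252523)) + (33530 + s(242, 28)) = (-1/(3 + 10*(-33)) - 1*(-252523)) + (33530 + (-4 + 242)) = (-1/(3 - 330) + 252523) + (33530 + 238) = (-1/(-327) + 252523) + 33768 = (-1*(-1/327) + 252523) + 33768 = (1/327 + 252523) + 33768 = 82575022/327 + 33768 = 93617158/327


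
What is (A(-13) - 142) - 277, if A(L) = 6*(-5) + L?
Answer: -462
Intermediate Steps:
A(L) = -30 + L
(A(-13) - 142) - 277 = ((-30 - 13) - 142) - 277 = (-43 - 142) - 277 = -185 - 277 = -462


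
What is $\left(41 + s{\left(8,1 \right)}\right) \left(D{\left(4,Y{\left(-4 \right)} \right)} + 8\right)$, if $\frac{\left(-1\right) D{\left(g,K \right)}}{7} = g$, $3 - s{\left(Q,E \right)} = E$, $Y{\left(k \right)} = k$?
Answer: $-860$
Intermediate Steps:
$s{\left(Q,E \right)} = 3 - E$
$D{\left(g,K \right)} = - 7 g$
$\left(41 + s{\left(8,1 \right)}\right) \left(D{\left(4,Y{\left(-4 \right)} \right)} + 8\right) = \left(41 + \left(3 - 1\right)\right) \left(\left(-7\right) 4 + 8\right) = \left(41 + \left(3 - 1\right)\right) \left(-28 + 8\right) = \left(41 + 2\right) \left(-20\right) = 43 \left(-20\right) = -860$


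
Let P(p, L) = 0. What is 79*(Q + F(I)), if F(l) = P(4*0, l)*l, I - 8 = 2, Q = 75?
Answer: 5925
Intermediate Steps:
I = 10 (I = 8 + 2 = 10)
F(l) = 0 (F(l) = 0*l = 0)
79*(Q + F(I)) = 79*(75 + 0) = 79*75 = 5925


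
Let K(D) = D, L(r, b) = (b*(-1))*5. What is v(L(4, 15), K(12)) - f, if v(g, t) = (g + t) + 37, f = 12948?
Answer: -12974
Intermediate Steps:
L(r, b) = -5*b (L(r, b) = -b*5 = -5*b)
v(g, t) = 37 + g + t
v(L(4, 15), K(12)) - f = (37 - 5*15 + 12) - 1*12948 = (37 - 75 + 12) - 12948 = -26 - 12948 = -12974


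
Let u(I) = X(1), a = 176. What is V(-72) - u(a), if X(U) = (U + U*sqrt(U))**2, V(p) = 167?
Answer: 163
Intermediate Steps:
X(U) = (U + U**(3/2))**2
u(I) = 4 (u(I) = (1 + 1**(3/2))**2 = (1 + 1)**2 = 2**2 = 4)
V(-72) - u(a) = 167 - 1*4 = 167 - 4 = 163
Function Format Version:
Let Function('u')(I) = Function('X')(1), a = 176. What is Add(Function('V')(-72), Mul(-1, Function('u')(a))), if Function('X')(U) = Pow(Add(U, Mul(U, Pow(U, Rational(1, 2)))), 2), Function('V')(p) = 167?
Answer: 163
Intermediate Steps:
Function('X')(U) = Pow(Add(U, Pow(U, Rational(3, 2))), 2)
Function('u')(I) = 4 (Function('u')(I) = Pow(Add(1, Pow(1, Rational(3, 2))), 2) = Pow(Add(1, 1), 2) = Pow(2, 2) = 4)
Add(Function('V')(-72), Mul(-1, Function('u')(a))) = Add(167, Mul(-1, 4)) = Add(167, -4) = 163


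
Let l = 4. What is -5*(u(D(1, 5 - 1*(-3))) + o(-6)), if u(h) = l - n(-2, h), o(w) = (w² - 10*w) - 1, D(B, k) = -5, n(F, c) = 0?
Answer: -495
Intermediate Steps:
o(w) = -1 + w² - 10*w
u(h) = 4 (u(h) = 4 - 1*0 = 4 + 0 = 4)
-5*(u(D(1, 5 - 1*(-3))) + o(-6)) = -5*(4 + (-1 + (-6)² - 10*(-6))) = -5*(4 + (-1 + 36 + 60)) = -5*(4 + 95) = -5*99 = -495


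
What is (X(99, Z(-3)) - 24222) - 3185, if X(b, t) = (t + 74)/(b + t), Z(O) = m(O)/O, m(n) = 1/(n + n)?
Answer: -48865348/1783 ≈ -27406.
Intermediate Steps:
m(n) = 1/(2*n)
Z(O) = 1/(2*O²) (Z(O) = (1/(2*O))/O = 1/(2*O²))
X(b, t) = (74 + t)/(b + t)
(X(99, Z(-3)) - 24222) - 3185 = ((74 + (½)/(-3)²)/(99 + (½)/(-3)²) - 24222) - 3185 = ((74 + (½)*(⅑))/(99 + (½)*(⅑)) - 24222) - 3185 = ((74 + 1/18)/(99 + 1/18) - 24222) - 3185 = ((1333/18)/(1783/18) - 24222) - 3185 = ((18/1783)*(1333/18) - 24222) - 3185 = (1333/1783 - 24222) - 3185 = -43186493/1783 - 3185 = -48865348/1783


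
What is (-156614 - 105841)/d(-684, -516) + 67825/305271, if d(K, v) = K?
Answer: 8907365845/23200596 ≈ 383.93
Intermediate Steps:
(-156614 - 105841)/d(-684, -516) + 67825/305271 = (-156614 - 105841)/(-684) + 67825/305271 = -262455*(-1/684) + 67825*(1/305271) = 87485/228 + 67825/305271 = 8907365845/23200596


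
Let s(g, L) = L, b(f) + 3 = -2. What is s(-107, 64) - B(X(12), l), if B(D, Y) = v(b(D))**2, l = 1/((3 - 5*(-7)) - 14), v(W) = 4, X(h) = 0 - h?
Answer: 48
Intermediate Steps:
b(f) = -5 (b(f) = -3 - 2 = -5)
X(h) = -h
l = 1/24 (l = 1/((3 + 35) - 14) = 1/(38 - 14) = 1/24 ≈ 0.041667)
B(D, Y) = 16 (B(D, Y) = 4**2 = 16)
s(-107, 64) - B(X(12), l) = 64 - 1*16 = 64 - 16 = 48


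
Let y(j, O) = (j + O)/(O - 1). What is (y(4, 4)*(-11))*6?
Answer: -176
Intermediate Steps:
y(j, O) = (O + j)/(-1 + O)
(y(4, 4)*(-11))*6 = (((4 + 4)/(-1 + 4))*(-11))*6 = ((8/3)*(-11))*6 = -88/3*6 = -176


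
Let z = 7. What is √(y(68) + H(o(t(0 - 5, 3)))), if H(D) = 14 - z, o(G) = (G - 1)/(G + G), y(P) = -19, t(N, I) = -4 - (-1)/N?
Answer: 2*I*√3 ≈ 3.4641*I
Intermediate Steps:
t(N, I) = -4 + 1/N
o(G) = (-1 + G)/(2*G) (o(G) = (-1 + G)/((2*G)) = (-1 + G)*(1/(2*G)) = (-1 + G)/(2*G))
H(D) = 7 (H(D) = 14 - 1*7 = 14 - 7 = 7)
√(y(68) + H(o(t(0 - 5, 3)))) = √(-19 + 7) = √(-12) = 2*I*√3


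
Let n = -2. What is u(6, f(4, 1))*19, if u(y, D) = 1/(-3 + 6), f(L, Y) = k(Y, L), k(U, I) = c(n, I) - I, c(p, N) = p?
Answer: 19/3 ≈ 6.3333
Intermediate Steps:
k(U, I) = -2 - I
f(L, Y) = -2 - L
u(y, D) = ⅓ (u(y, D) = 1/3 = ⅓)
u(6, f(4, 1))*19 = (⅓)*19 = 19/3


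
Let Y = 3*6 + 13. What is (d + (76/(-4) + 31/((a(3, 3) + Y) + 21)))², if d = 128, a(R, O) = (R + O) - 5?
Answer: 33732864/2809 ≈ 12009.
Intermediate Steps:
a(R, O) = -5 + O + R (a(R, O) = (O + R) - 5 = -5 + O + R)
Y = 31 (Y = 18 + 13 = 31)
(d + (76/(-4) + 31/((a(3, 3) + Y) + 21)))² = (128 + (76/(-4) + 31/(((-5 + 3 + 3) + 31) + 21)))² = (128 + (76*(-¼) + 31/((1 + 31) + 21)))² = (128 + (-19 + 31/(32 + 21)))² = (128 + (-19 + 31/53))² = (128 - 976/53)² = (5808/53)² = 33732864/2809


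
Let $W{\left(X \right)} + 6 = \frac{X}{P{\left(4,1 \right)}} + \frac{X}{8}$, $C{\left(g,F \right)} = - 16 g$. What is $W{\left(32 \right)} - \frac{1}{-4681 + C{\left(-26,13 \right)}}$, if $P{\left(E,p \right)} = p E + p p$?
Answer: $\frac{18767}{4265} \approx 4.4002$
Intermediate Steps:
$P{\left(E,p \right)} = p^{2} + E p$ ($P{\left(E,p \right)} = E p + p^{2} = p^{2} + E p$)
$W{\left(X \right)} = -6 + \frac{13 X}{40}$ ($W{\left(X \right)} = -6 + \left(\frac{X}{1 \left(4 + 1\right)} + \frac{X}{8}\right) = -6 + \left(\frac{X}{1 \cdot 5} + X \frac{1}{8}\right) = -6 + \left(\frac{X}{5} + \frac{X}{8}\right) = -6 + \frac{13 X}{40}$)
$W{\left(32 \right)} - \frac{1}{-4681 + C{\left(-26,13 \right)}} = \left(-6 + \frac{13}{40} \cdot 32\right) - \frac{1}{-4681 - -416} = \left(-6 + \frac{52}{5}\right) - \frac{1}{-4681 + 416} = \frac{22}{5} - \frac{1}{-4265} = \frac{22}{5} - - \frac{1}{4265} = \frac{22}{5} + \frac{1}{4265} = \frac{18767}{4265}$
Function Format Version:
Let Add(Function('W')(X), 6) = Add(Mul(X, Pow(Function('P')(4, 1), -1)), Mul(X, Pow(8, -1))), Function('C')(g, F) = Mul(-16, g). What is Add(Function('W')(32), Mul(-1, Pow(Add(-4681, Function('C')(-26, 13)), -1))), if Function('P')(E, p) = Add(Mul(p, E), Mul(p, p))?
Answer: Rational(18767, 4265) ≈ 4.4002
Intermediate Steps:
Function('P')(E, p) = Add(Pow(p, 2), Mul(E, p)) (Function('P')(E, p) = Add(Mul(E, p), Pow(p, 2)) = Add(Pow(p, 2), Mul(E, p)))
Function('W')(X) = Add(-6, Mul(Rational(13, 40), X)) (Function('W')(X) = Add(-6, Add(Mul(X, Pow(Mul(1, Add(4, 1)), -1)), Mul(X, Pow(8, -1)))) = Add(-6, Add(Mul(X, Pow(Mul(1, 5), -1)), Mul(X, Rational(1, 8)))) = Add(-6, Add(Mul(X, Pow(5, -1)), Mul(Rational(1, 8), X))) = Add(-6, Add(Mul(X, Rational(1, 5)), Mul(Rational(1, 8), X))) = Add(-6, Add(Mul(Rational(1, 5), X), Mul(Rational(1, 8), X))) = Add(-6, Mul(Rational(13, 40), X)))
Add(Function('W')(32), Mul(-1, Pow(Add(-4681, Function('C')(-26, 13)), -1))) = Add(Add(-6, Mul(Rational(13, 40), 32)), Mul(-1, Pow(Add(-4681, Mul(-16, -26)), -1))) = Add(Add(-6, Rational(52, 5)), Mul(-1, Pow(Add(-4681, 416), -1))) = Add(Rational(22, 5), Mul(-1, Pow(-4265, -1))) = Add(Rational(22, 5), Mul(-1, Rational(-1, 4265))) = Add(Rational(22, 5), Rational(1, 4265)) = Rational(18767, 4265)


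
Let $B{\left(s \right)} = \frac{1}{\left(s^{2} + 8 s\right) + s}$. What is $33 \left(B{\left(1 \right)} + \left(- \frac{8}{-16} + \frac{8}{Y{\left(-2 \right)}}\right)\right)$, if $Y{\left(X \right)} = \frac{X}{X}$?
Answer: $\frac{1419}{5} \approx 283.8$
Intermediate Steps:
$Y{\left(X \right)} = 1$
$B{\left(s \right)} = \frac{1}{s^{2} + 9 s}$
$33 \left(B{\left(1 \right)} + \left(- \frac{8}{-16} + \frac{8}{Y{\left(-2 \right)}}\right)\right) = 33 \left(\frac{1}{1 \left(9 + 1\right)} + \left(- \frac{8}{-16} + \frac{8}{1}\right)\right) = 33 \left(1 \cdot \frac{1}{10} + \left(\left(-8\right) \left(- \frac{1}{16}\right) + 8 \cdot 1\right)\right) = 33 \left(1 \cdot \frac{1}{10} + \left(\frac{1}{2} + 8\right)\right) = 33 \left(\frac{1}{10} + \frac{17}{2}\right) = 33 \cdot \frac{43}{5} = \frac{1419}{5}$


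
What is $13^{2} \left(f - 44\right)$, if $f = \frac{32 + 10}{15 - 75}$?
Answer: $- \frac{75543}{10} \approx -7554.3$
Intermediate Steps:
$f = - \frac{7}{10}$ ($f = \frac{42}{-60} = 42 \left(- \frac{1}{60}\right) = - \frac{7}{10} \approx -0.7$)
$13^{2} \left(f - 44\right) = 13^{2} \left(- \frac{7}{10} - 44\right) = 169 \left(- \frac{447}{10}\right) = - \frac{75543}{10}$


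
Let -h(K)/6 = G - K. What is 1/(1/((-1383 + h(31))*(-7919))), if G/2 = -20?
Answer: 7578483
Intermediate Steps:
G = -40 (G = 2*(-20) = -40)
h(K) = 240 + 6*K (h(K) = -6*(-40 - K) = 240 + 6*K)
1/(1/((-1383 + h(31))*(-7919))) = 1/(1/((-1383 + (240 + 6*31))*(-7919))) = 1/(-1/7919/(-1383 + (240 + 186))) = 1/(-1/7919/(-1383 + 426)) = 1/(-1/7919/(-957)) = 1/(-1/957*(-1/7919)) = 1/(1/7578483) = 7578483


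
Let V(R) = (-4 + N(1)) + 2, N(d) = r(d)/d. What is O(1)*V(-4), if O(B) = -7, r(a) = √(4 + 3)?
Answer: 14 - 7*√7 ≈ -4.5203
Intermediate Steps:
r(a) = √7
N(d) = √7/d
V(R) = -2 + √7 (V(R) = (-4 + √7/1) + 2 = (-4 + √7*1) + 2 = (-4 + √7) + 2 = -2 + √7)
O(1)*V(-4) = -7*(-2 + √7) = 14 - 7*√7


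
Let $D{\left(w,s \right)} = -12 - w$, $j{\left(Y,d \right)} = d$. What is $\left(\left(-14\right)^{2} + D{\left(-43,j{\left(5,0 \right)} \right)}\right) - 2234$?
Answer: $-2007$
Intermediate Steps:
$\left(\left(-14\right)^{2} + D{\left(-43,j{\left(5,0 \right)} \right)}\right) - 2234 = \left(\left(-14\right)^{2} - -31\right) - 2234 = \left(196 + \left(-12 + 43\right)\right) - 2234 = \left(196 + 31\right) - 2234 = 227 - 2234 = -2007$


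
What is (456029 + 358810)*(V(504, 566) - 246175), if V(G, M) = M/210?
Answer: -7020677812396/35 ≈ -2.0059e+11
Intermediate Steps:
V(G, M) = M/210 (V(G, M) = M*(1/210) = M/210)
(456029 + 358810)*(V(504, 566) - 246175) = (456029 + 358810)*((1/210)*566 - 246175) = 814839*(283/105 - 246175) = 814839*(-25848092/105) = -7020677812396/35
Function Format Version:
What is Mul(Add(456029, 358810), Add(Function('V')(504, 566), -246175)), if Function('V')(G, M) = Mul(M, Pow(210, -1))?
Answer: Rational(-7020677812396, 35) ≈ -2.0059e+11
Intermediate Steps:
Function('V')(G, M) = Mul(Rational(1, 210), M) (Function('V')(G, M) = Mul(M, Rational(1, 210)) = Mul(Rational(1, 210), M))
Mul(Add(456029, 358810), Add(Function('V')(504, 566), -246175)) = Mul(Add(456029, 358810), Add(Mul(Rational(1, 210), 566), -246175)) = Mul(814839, Add(Rational(283, 105), -246175)) = Mul(814839, Rational(-25848092, 105)) = Rational(-7020677812396, 35)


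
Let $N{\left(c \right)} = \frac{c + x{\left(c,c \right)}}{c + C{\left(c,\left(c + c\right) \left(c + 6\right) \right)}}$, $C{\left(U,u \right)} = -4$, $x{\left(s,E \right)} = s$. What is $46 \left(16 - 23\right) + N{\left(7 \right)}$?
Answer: $- \frac{952}{3} \approx -317.33$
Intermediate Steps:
$N{\left(c \right)} = \frac{2 c}{-4 + c}$ ($N{\left(c \right)} = \frac{c + c}{c - 4} = \frac{2 c}{-4 + c}$)
$46 \left(16 - 23\right) + N{\left(7 \right)} = 46 \left(16 - 23\right) + 2 \cdot 7 \frac{1}{-4 + 7} = 46 \left(-7\right) + 2 \cdot 7 \cdot \frac{1}{3} = -322 + 2 \cdot 7 \cdot \frac{1}{3} = -322 + \frac{14}{3} = - \frac{952}{3}$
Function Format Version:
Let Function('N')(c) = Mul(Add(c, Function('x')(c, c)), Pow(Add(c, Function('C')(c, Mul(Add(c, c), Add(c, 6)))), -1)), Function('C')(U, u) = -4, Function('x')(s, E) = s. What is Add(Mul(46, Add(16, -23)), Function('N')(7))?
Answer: Rational(-952, 3) ≈ -317.33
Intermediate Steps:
Function('N')(c) = Mul(2, c, Pow(Add(-4, c), -1)) (Function('N')(c) = Mul(Add(c, c), Pow(Add(c, -4), -1)) = Mul(Mul(2, c), Pow(Add(-4, c), -1)) = Mul(2, c, Pow(Add(-4, c), -1)))
Add(Mul(46, Add(16, -23)), Function('N')(7)) = Add(Mul(46, Add(16, -23)), Mul(2, 7, Pow(Add(-4, 7), -1))) = Add(Mul(46, -7), Mul(2, 7, Pow(3, -1))) = Add(-322, Mul(2, 7, Rational(1, 3))) = Add(-322, Rational(14, 3)) = Rational(-952, 3)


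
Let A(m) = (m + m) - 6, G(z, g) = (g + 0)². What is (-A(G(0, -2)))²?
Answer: 4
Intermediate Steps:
G(z, g) = g²
A(m) = -6 + 2*m (A(m) = 2*m - 6 = -6 + 2*m)
(-A(G(0, -2)))² = (-(-6 + 2*(-2)²))² = (-(-6 + 2*4))² = (-(-6 + 8))² = (-1*2)² = (-2)² = 4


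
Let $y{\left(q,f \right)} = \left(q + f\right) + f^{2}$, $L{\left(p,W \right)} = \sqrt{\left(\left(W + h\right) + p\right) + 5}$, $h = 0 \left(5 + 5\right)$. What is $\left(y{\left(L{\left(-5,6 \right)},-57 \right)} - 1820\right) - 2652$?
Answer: $-1280 + \sqrt{6} \approx -1277.6$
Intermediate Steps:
$h = 0$ ($h = 0 \cdot 10 = 0$)
$L{\left(p,W \right)} = \sqrt{5 + W + p}$ ($L{\left(p,W \right)} = \sqrt{\left(\left(W + 0\right) + p\right) + 5} = \sqrt{\left(W + p\right) + 5} = \sqrt{5 + W + p}$)
$y{\left(q,f \right)} = f + q + f^{2}$ ($y{\left(q,f \right)} = \left(f + q\right) + f^{2} = f + q + f^{2}$)
$\left(y{\left(L{\left(-5,6 \right)},-57 \right)} - 1820\right) - 2652 = \left(\left(-57 + \sqrt{5 + 6 - 5} + \left(-57\right)^{2}\right) - 1820\right) - 2652 = \left(\left(-57 + \sqrt{6} + 3249\right) - 1820\right) - 2652 = \left(\left(3192 + \sqrt{6}\right) - 1820\right) - 2652 = \left(1372 + \sqrt{6}\right) - 2652 = -1280 + \sqrt{6}$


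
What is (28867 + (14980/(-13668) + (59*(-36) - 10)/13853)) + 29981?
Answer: 2785552161085/47335701 ≈ 58847.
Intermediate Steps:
(28867 + (14980/(-13668) + (59*(-36) - 10)/13853)) + 29981 = (28867 + (14980*(-1/13668) + (-2124 - 10)*(1/13853))) + 29981 = (28867 + (-3745/3417 - 2134*1/13853)) + 29981 = (28867 + (-3745/3417 - 2134/13853)) + 29981 = (28867 - 59171363/47335701) + 29981 = 1366380509404/47335701 + 29981 = 2785552161085/47335701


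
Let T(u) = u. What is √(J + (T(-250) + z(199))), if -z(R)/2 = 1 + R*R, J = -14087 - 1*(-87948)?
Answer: I*√5593 ≈ 74.786*I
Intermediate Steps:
J = 73861 (J = -14087 + 87948 = 73861)
z(R) = -2 - 2*R² (z(R) = -2*(1 + R*R) = -2*(1 + R²) = -2 - 2*R²)
√(J + (T(-250) + z(199))) = √(73861 + (-250 + (-2 - 2*199²))) = √(73861 + (-250 + (-2 - 2*39601))) = √(73861 + (-250 + (-2 - 79202))) = √(73861 + (-250 - 79204)) = √(73861 - 79454) = √(-5593) = I*√5593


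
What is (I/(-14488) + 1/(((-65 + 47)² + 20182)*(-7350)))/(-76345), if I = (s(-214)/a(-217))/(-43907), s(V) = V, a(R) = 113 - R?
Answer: 672708363/6709691188914731171000 ≈ 1.0026e-13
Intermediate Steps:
I = 107/7244655 (I = -214/(113 - 1*(-217))/(-43907) = -214/(113 + 217)*(-1/43907) = -214/330*(-1/43907) = -214*1/330*(-1/43907) = -107/165*(-1/43907) = 107/7244655 ≈ 1.4770e-5)
(I/(-14488) + 1/(((-65 + 47)² + 20182)*(-7350)))/(-76345) = ((107/7244655)/(-14488) + 1/(((-65 + 47)² + 20182)*(-7350)))/(-76345) = ((107/7244655)*(-1/14488) - 1/7350/((-18)² + 20182))*(-1/76345) = (-107/104960561640 - 1/7350/(324 + 20182))*(-1/76345) = (-107/104960561640 - 1/7350/20506)*(-1/76345) = (-107/104960561640 + (1/20506)*(-1/7350))*(-1/76345) = (-107/104960561640 - 1/150719100)*(-1/76345) = -672708363/87886452143751800*(-1/76345) = 672708363/6709691188914731171000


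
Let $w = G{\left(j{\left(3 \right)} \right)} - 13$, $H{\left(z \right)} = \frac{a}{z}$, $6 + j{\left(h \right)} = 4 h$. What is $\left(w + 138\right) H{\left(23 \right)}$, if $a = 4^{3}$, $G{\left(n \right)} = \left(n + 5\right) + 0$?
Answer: $\frac{8704}{23} \approx 378.43$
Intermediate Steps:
$j{\left(h \right)} = -6 + 4 h$
$G{\left(n \right)} = 5 + n$ ($G{\left(n \right)} = \left(5 + n\right) + 0 = 5 + n$)
$a = 64$
$H{\left(z \right)} = \frac{64}{z}$
$w = -2$ ($w = \left(5 + \left(-6 + 4 \cdot 3\right)\right) - 13 = \left(5 + \left(-6 + 12\right)\right) - 13 = \left(5 + 6\right) - 13 = 11 - 13 = -2$)
$\left(w + 138\right) H{\left(23 \right)} = \left(-2 + 138\right) \frac{64}{23} = 136 \cdot 64 \cdot \frac{1}{23} = 136 \cdot \frac{64}{23} = \frac{8704}{23}$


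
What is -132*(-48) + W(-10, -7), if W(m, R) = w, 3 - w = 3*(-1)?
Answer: 6342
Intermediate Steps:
w = 6 (w = 3 - 3*(-1) = 3 - 1*(-3) = 3 + 3 = 6)
W(m, R) = 6
-132*(-48) + W(-10, -7) = -132*(-48) + 6 = 6336 + 6 = 6342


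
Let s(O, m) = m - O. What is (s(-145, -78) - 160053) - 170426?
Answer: -330412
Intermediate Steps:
(s(-145, -78) - 160053) - 170426 = ((-78 - 1*(-145)) - 160053) - 170426 = ((-78 + 145) - 160053) - 170426 = (67 - 160053) - 170426 = -159986 - 170426 = -330412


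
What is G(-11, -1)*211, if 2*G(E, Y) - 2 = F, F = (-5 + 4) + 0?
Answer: 211/2 ≈ 105.50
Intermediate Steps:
F = -1 (F = -1 + 0 = -1)
G(E, Y) = ½ (G(E, Y) = 1 + (½)*(-1) = 1 - ½ = ½)
G(-11, -1)*211 = (½)*211 = 211/2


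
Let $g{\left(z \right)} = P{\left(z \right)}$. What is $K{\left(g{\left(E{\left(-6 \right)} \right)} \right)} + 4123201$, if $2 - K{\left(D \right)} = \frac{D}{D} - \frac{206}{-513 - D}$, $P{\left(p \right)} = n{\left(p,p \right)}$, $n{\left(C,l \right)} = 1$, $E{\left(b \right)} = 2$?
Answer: $\frac{1059662811}{257} \approx 4.1232 \cdot 10^{6}$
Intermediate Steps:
$P{\left(p \right)} = 1$
$g{\left(z \right)} = 1$
$K{\left(D \right)} = 1 + \frac{206}{-513 - D}$ ($K{\left(D \right)} = 2 - \left(\frac{D}{D} - \frac{206}{-513 - D}\right) = 2 - \left(1 - \frac{206}{-513 - D}\right) = 1 + \frac{206}{-513 - D}$)
$K{\left(g{\left(E{\left(-6 \right)} \right)} \right)} + 4123201 = \frac{307 + 1}{513 + 1} + 4123201 = \frac{1}{514} \cdot 308 + 4123201 = \frac{154}{257} + 4123201 = \frac{1059662811}{257}$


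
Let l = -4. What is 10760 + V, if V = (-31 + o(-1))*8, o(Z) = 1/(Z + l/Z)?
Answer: 31544/3 ≈ 10515.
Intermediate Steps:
o(Z) = 1/(Z - 4/Z)
V = -736/3 (V = (-31 - 1/(-4 + (-1)**2))*8 = (-31 - 1/(-4 + 1))*8 = (-31 - 1/(-3))*8 = (-31 - 1*(-1/3))*8 = (-31 + 1/3)*8 = -92/3*8 = -736/3 ≈ -245.33)
10760 + V = 10760 - 736/3 = 31544/3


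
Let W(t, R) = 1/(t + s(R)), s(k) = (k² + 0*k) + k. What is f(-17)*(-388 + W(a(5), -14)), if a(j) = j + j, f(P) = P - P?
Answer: 0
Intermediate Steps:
s(k) = k + k² (s(k) = (k² + 0) + k = k² + k = k + k²)
f(P) = 0
a(j) = 2*j
W(t, R) = 1/(t + R*(1 + R))
f(-17)*(-388 + W(a(5), -14)) = 0*(-388 + 1/(2*5 - 14*(1 - 14))) = 0*(-388 + 1/(10 - 14*(-13))) = 0*(-388 + 1/(10 + 182)) = 0*(-388 + 1/192) = 0*(-74495/192) = 0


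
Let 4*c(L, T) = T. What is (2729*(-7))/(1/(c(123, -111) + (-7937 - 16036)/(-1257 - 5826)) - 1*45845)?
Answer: 627962003/1507037837 ≈ 0.41669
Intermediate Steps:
c(L, T) = T/4
(2729*(-7))/(1/(c(123, -111) + (-7937 - 16036)/(-1257 - 5826)) - 1*45845) = (2729*(-7))/(1/((¼)*(-111) + (-7937 - 16036)/(-1257 - 5826)) - 1*45845) = -19103/(1/(-111/4 - 23973/(-7083)) - 45845) = -19103/(1/(-111/4 - 23973*(-1/7083)) - 45845) = -19103/(1/(-111/4 + 7991/2361) - 45845) = -19103/(1/(-230107/9444) - 45845) = -19103/(-9444/230107 - 45845) = -19103/(-10549264859/230107) = -19103*(-230107/10549264859) = 627962003/1507037837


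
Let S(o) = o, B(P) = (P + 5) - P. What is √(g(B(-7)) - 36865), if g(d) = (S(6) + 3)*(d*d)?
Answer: 4*I*√2290 ≈ 191.42*I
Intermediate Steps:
B(P) = 5 (B(P) = (5 + P) - P = 5)
g(d) = 9*d² (g(d) = (6 + 3)*(d*d) = 9*d²)
√(g(B(-7)) - 36865) = √(9*5² - 36865) = √(9*25 - 36865) = √(225 - 36865) = √(-36640) = 4*I*√2290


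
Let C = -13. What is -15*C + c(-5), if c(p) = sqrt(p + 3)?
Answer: 195 + I*sqrt(2) ≈ 195.0 + 1.4142*I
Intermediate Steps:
c(p) = sqrt(3 + p)
-15*C + c(-5) = -15*(-13) + sqrt(3 - 5) = 195 + sqrt(-2) = 195 + I*sqrt(2)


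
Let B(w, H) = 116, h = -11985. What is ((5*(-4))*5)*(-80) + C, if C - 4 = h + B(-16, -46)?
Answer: -3865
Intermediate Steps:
C = -11865 (C = 4 + (-11985 + 116) = 4 - 11869 = -11865)
((5*(-4))*5)*(-80) + C = ((5*(-4))*5)*(-80) - 11865 = -20*5*(-80) - 11865 = -100*(-80) - 11865 = 8000 - 11865 = -3865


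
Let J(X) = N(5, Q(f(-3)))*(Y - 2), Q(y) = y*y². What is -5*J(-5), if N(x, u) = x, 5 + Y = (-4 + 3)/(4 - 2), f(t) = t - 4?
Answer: 375/2 ≈ 187.50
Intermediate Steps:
f(t) = -4 + t
Q(y) = y³
Y = -11/2 (Y = -5 + (-4 + 3)/(4 - 2) = -5 - 1/2 = -5 - 1*½ = -5 - ½ = -11/2 ≈ -5.5000)
J(X) = -75/2 (J(X) = 5*(-11/2 - 2) = 5*(-15/2) = -75/2)
-5*J(-5) = -5*(-75/2) = 375/2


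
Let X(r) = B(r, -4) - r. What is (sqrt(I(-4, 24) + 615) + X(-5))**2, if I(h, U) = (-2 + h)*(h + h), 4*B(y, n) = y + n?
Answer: 10729/16 + 11*sqrt(663)/2 ≈ 812.18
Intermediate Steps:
B(y, n) = n/4 + y/4 (B(y, n) = (y + n)/4 = (n + y)/4 = n/4 + y/4)
I(h, U) = 2*h*(-2 + h) (I(h, U) = (-2 + h)*(2*h) = 2*h*(-2 + h))
X(r) = -1 - 3*r/4 (X(r) = ((1/4)*(-4) + r/4) - r = (-1 + r/4) - r = -1 - 3*r/4)
(sqrt(I(-4, 24) + 615) + X(-5))**2 = (sqrt(2*(-4)*(-2 - 4) + 615) + (-1 - 3/4*(-5)))**2 = (sqrt(2*(-4)*(-6) + 615) + (-1 + 15/4))**2 = (sqrt(48 + 615) + 11/4)**2 = (sqrt(663) + 11/4)**2 = (11/4 + sqrt(663))**2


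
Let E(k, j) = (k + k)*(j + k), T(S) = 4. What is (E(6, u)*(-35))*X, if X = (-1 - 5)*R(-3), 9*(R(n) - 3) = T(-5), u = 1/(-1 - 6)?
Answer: 50840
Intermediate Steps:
u = -⅐ (u = 1/(-7) = -⅐ ≈ -0.14286)
R(n) = 31/9 (R(n) = 3 + (⅑)*4 = 3 + 4/9 = 31/9)
X = -62/3 (X = (-1 - 5)*(31/9) = -6*31/9 = -62/3 ≈ -20.667)
E(k, j) = 2*k*(j + k) (E(k, j) = (2*k)*(j + k) = 2*k*(j + k))
(E(6, u)*(-35))*X = ((2*6*(-⅐ + 6))*(-35))*(-62/3) = ((2*6*(41/7))*(-35))*(-62/3) = ((492/7)*(-35))*(-62/3) = -2460*(-62/3) = 50840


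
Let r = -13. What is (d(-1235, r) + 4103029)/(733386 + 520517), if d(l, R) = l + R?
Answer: 4101781/1253903 ≈ 3.2712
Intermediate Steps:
d(l, R) = R + l
(d(-1235, r) + 4103029)/(733386 + 520517) = ((-13 - 1235) + 4103029)/(733386 + 520517) = (-1248 + 4103029)/1253903 = 4101781*(1/1253903) = 4101781/1253903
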